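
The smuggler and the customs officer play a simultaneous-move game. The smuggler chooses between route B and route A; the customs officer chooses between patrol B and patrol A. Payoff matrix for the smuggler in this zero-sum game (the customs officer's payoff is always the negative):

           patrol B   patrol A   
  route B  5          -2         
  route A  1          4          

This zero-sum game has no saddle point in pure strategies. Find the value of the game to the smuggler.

In a mixed equilibrium the smuggler is indifferent between route B and route A; this condition fixes q.
  the smuggler's payoff from route B: q·5 + (1−q)·(-2) = 7q - 2
  the smuggler's payoff from route A: q·1 + (1−q)·4 = -3q + 4
  7q - 2 = -3q + 4  ⇒  10q = 6  ⇒  q = 3/5.
The value is the smuggler's expected payoff against this mix (using route B): (3/5)·5 + (2/5)·(-2) = 11/5.

v = 11/5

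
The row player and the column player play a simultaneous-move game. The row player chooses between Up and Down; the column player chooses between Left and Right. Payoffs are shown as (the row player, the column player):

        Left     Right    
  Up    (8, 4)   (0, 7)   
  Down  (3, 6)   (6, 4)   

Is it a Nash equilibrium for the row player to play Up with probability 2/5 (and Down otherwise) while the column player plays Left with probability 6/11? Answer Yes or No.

Yes

Check the column player's indifference given the row player's mix p = 2/5:
  payoff from Left = 26/5; payoff from Right = 26/5 — equal.
Check the row player's indifference given the column player's mix q = 6/11:
  payoff from Up = 48/11; payoff from Down = 48/11 — equal.
Both players are indifferent, so neither can profitably deviate.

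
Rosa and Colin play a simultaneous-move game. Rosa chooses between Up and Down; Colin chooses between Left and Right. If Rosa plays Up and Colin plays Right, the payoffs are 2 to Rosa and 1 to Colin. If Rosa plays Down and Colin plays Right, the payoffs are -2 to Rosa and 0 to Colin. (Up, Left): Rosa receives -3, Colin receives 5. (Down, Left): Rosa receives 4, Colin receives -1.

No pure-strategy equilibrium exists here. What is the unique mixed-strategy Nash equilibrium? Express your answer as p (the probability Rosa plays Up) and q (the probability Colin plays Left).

For Colin to be willing to mix, Colin must be indifferent between Left and Right, which pins down Rosa's mix.
  Colin's expected payoff from Left: p·5 + (1−p)·(-1) = 6p - 1
  Colin's expected payoff from Right: p·1 + (1−p)·0 = p
  6p - 1 = p  ⇒  5p = 1  ⇒  p = 1/5.
Set Rosa's expected payoff from Up equal to that from Down:
  Rosa's payoff from Up: q·(-3) + (1−q)·2 = -5q + 2
  Rosa's payoff from Down: q·4 + (1−q)·(-2) = 6q - 2
  -5q + 2 = 6q - 2  ⇒  -11q = -4  ⇒  q = 4/11.

p = 1/5, q = 4/11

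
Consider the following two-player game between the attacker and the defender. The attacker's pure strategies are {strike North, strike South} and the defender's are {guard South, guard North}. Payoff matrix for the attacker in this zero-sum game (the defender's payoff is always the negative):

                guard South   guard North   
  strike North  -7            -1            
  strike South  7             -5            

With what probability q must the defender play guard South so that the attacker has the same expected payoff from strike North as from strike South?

For the attacker to be willing to mix, the attacker must be indifferent between strike North and strike South, which pins down the defender's mix.
  the attacker's payoff from strike North: q·(-7) + (1−q)·(-1) = -6q - 1
  the attacker's payoff from strike South: q·7 + (1−q)·(-5) = 12q - 5
  -6q - 1 = 12q - 5  ⇒  -18q = -4  ⇒  q = 2/9.

q = 2/9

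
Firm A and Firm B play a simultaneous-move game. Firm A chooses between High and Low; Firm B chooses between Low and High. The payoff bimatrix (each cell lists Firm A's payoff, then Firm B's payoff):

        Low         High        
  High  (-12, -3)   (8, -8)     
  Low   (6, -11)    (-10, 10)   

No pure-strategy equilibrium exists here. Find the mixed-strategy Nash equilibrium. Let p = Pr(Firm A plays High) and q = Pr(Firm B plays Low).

In a mixed equilibrium Firm B is indifferent between Low and High; this condition fixes p.
  Firm B's payoff to Low: p·(-3) + (1−p)·(-11) = 8p - 11
  Firm B's payoff to High: p·(-8) + (1−p)·10 = -18p + 10
  8p - 11 = -18p + 10  ⇒  26p = 21  ⇒  p = 21/26.
In a mixed equilibrium Firm A is indifferent between High and Low; this condition fixes q.
  Firm A's payoff to High: q·(-12) + (1−q)·8 = -20q + 8
  Firm A's payoff to Low: q·6 + (1−q)·(-10) = 16q - 10
  -20q + 8 = 16q - 10  ⇒  -36q = -18  ⇒  q = 1/2.

p = 21/26, q = 1/2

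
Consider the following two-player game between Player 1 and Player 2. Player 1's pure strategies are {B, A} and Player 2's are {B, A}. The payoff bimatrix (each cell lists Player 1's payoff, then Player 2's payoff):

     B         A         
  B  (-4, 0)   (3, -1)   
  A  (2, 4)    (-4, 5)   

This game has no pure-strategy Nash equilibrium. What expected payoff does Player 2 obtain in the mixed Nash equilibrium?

Player 1's mix must leave Player 2 indifferent between B and A.
  Player 2's payoff to B: p·0 + (1−p)·4 = -4p + 4
  Player 2's payoff to A: p·(-1) + (1−p)·5 = -6p + 5
  -4p + 4 = -6p + 5  ⇒  2p = 1  ⇒  p = 1/2.
At equilibrium Player 2 is indifferent across columns, so Player 2's payoff equals the payoff from B: (1/2)·0 + (1/2)·4 = 2.

2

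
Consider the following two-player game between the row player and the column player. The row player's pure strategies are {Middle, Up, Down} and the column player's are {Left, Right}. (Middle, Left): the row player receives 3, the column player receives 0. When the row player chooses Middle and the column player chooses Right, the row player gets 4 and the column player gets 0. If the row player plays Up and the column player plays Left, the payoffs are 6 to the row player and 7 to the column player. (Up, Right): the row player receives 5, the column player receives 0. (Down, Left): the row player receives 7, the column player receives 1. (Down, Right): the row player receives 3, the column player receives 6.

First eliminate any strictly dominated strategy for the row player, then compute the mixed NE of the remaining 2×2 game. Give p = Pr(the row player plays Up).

p = 5/12

The row player's strategy Middle is strictly dominated by Up: 6 > 3 and 5 > 4. Eliminate Middle.
The column player's indifference between Left and Right determines the row player's mixing probability p:
  the column player's payoff from Left: p·7 + (1−p)·1 = 6p + 1
  the column player's payoff from Right: p·0 + (1−p)·6 = -6p + 6
  6p + 1 = -6p + 6  ⇒  12p = 5  ⇒  p = 5/12.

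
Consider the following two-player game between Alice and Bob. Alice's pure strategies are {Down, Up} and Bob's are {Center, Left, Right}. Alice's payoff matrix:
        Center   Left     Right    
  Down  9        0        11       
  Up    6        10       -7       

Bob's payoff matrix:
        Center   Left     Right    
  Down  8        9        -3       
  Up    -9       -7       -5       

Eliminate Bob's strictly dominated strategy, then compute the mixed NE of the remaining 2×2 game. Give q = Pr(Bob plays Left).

q = 9/14

Bob's strategy Center is strictly dominated by Left: 9 > 8 and -7 > -9. Eliminate Center.
Alice's indifference between Down and Up determines Bob's mixing probability q:
  Alice's payoff from Down: q·0 + (1−q)·11 = -11q + 11
  Alice's payoff from Up: q·10 + (1−q)·(-7) = 17q - 7
  -11q + 11 = 17q - 7  ⇒  -28q = -18  ⇒  q = 9/14.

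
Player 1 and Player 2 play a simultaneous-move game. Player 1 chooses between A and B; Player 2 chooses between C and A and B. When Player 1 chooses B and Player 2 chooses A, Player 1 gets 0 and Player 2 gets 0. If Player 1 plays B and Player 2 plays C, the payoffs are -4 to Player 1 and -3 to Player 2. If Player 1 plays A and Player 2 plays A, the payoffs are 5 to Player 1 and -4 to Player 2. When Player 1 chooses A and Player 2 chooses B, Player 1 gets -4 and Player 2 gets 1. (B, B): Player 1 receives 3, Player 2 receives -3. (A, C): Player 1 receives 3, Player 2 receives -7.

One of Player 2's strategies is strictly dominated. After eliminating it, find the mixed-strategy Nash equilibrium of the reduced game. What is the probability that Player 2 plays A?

Player 2's strategy C is strictly dominated by A: -4 > -7 and 0 > -3. Eliminate C.
Player 1's indifference between A and B determines Player 2's mixing probability q:
  Player 1's expected payoff from A: q·5 + (1−q)·(-4) = 9q - 4
  Player 1's expected payoff from B: q·0 + (1−q)·3 = -3q + 3
  9q - 4 = -3q + 3  ⇒  12q = 7  ⇒  q = 7/12.

q = 7/12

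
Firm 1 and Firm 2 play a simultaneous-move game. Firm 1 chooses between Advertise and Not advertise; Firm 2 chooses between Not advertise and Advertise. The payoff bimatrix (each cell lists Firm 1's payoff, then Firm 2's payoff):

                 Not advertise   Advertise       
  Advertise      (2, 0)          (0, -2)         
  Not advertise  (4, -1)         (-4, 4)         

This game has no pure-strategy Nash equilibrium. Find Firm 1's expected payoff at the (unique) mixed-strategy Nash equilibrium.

For Firm 1 to be willing to mix, Firm 1 must be indifferent between Advertise and Not advertise, which pins down Firm 2's mix.
  Firm 1's payoff from Advertise: q·2 + (1−q)·0 = 2q
  Firm 1's payoff from Not advertise: q·4 + (1−q)·(-4) = 8q - 4
  2q = 8q - 4  ⇒  -6q = -4  ⇒  q = 2/3.
At equilibrium Firm 1 is indifferent across rows, so Firm 1's payoff equals the payoff from Advertise: (2/3)·2 + (1/3)·0 = 4/3.

4/3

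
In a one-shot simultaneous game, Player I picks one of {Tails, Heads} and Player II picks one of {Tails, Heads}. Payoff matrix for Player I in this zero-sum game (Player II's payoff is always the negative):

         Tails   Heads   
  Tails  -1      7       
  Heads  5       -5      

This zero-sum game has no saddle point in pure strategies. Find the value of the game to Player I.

Player I's indifference between Tails and Heads determines Player II's mixing probability q:
  Player I's payoff to Tails: q·(-1) + (1−q)·7 = -8q + 7
  Player I's payoff to Heads: q·5 + (1−q)·(-5) = 10q - 5
  -8q + 7 = 10q - 5  ⇒  -18q = -12  ⇒  q = 2/3.
The value is Player I's expected payoff against this mix (using Tails): (2/3)·(-1) + (1/3)·7 = 5/3.

v = 5/3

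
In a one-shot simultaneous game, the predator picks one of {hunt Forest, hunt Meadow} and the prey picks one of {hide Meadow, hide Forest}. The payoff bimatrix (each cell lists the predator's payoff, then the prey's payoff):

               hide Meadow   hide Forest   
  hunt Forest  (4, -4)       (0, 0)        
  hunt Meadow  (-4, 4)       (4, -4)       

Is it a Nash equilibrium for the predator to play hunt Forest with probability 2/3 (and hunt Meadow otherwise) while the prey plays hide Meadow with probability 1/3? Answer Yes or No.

Yes

Check the prey's indifference given the predator's mix p = 2/3:
  payoff from hide Meadow = -4/3; payoff from hide Forest = -4/3 — equal.
Check the predator's indifference given the prey's mix q = 1/3:
  payoff from hunt Forest = 4/3; payoff from hunt Meadow = 4/3 — equal.
Both players are indifferent, so neither can profitably deviate.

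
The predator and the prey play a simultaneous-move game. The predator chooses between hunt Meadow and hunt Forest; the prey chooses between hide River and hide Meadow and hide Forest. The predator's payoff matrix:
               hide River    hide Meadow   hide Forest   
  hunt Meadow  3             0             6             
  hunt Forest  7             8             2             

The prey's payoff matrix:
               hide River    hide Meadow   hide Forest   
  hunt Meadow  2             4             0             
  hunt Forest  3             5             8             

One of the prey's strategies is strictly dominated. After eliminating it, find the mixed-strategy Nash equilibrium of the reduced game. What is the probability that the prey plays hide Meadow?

The prey's strategy hide River is strictly dominated by hide Meadow: 4 > 2 and 5 > 3. Eliminate hide River.
For the predator to be willing to mix, the predator must be indifferent between hunt Meadow and hunt Forest, which pins down the prey's mix.
  the predator's expected payoff from hunt Meadow: q·0 + (1−q)·6 = -6q + 6
  the predator's expected payoff from hunt Forest: q·8 + (1−q)·2 = 6q + 2
  -6q + 6 = 6q + 2  ⇒  -12q = -4  ⇒  q = 1/3.

q = 1/3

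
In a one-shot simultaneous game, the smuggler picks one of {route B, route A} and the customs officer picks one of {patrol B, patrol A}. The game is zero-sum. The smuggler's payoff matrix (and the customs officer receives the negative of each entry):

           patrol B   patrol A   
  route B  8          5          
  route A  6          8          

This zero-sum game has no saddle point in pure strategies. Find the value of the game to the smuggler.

v = 34/5

In a mixed equilibrium the smuggler is indifferent between route B and route A; this condition fixes q.
  the smuggler's payoff from route B: q·8 + (1−q)·5 = 3q + 5
  the smuggler's payoff from route A: q·6 + (1−q)·8 = -2q + 8
  3q + 5 = -2q + 8  ⇒  5q = 3  ⇒  q = 3/5.
The value is the smuggler's expected payoff against this mix (using route B): (3/5)·8 + (2/5)·5 = 34/5.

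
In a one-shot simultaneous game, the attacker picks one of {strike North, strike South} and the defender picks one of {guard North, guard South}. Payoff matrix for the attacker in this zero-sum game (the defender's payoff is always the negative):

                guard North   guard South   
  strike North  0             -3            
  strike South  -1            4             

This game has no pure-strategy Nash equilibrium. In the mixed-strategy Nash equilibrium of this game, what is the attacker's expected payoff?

-3/8

The defender's mix must leave the attacker indifferent between strike North and strike South.
  the attacker's payoff to strike North: q·0 + (1−q)·(-3) = 3q - 3
  the attacker's payoff to strike South: q·(-1) + (1−q)·4 = -5q + 4
  3q - 3 = -5q + 4  ⇒  8q = 7  ⇒  q = 7/8.
At equilibrium the attacker is indifferent across rows, so the attacker's payoff equals the payoff from strike North: (7/8)·0 + (1/8)·(-3) = -3/8.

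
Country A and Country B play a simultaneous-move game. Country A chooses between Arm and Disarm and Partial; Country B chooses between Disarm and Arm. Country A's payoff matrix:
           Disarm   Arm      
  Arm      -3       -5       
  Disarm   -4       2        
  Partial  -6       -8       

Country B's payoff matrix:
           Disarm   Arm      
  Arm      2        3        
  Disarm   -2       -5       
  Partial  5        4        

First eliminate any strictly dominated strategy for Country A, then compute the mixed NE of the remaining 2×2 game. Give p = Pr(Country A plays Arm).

p = 3/4

Country A's strategy Partial is strictly dominated by Arm: -3 > -6 and -5 > -8. Eliminate Partial.
Country B's indifference between Disarm and Arm determines Country A's mixing probability p:
  Country B's payoff to Disarm: p·2 + (1−p)·(-2) = 4p - 2
  Country B's payoff to Arm: p·3 + (1−p)·(-5) = 8p - 5
  4p - 2 = 8p - 5  ⇒  -4p = -3  ⇒  p = 3/4.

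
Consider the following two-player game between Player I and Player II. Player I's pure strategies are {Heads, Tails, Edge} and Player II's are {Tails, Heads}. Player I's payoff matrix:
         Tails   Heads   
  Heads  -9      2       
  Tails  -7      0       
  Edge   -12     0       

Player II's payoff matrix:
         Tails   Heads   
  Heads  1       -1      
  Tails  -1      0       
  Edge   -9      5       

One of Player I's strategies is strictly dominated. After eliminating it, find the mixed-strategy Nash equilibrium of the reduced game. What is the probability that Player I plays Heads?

p = 1/3

Player I's strategy Edge is strictly dominated by Heads: -9 > -12 and 2 > 0. Eliminate Edge.
Player I's mix must leave Player II indifferent between Tails and Heads.
  Player II's expected payoff from Tails: p·1 + (1−p)·(-1) = 2p - 1
  Player II's expected payoff from Heads: p·(-1) + (1−p)·0 = -p
  2p - 1 = -p  ⇒  3p = 1  ⇒  p = 1/3.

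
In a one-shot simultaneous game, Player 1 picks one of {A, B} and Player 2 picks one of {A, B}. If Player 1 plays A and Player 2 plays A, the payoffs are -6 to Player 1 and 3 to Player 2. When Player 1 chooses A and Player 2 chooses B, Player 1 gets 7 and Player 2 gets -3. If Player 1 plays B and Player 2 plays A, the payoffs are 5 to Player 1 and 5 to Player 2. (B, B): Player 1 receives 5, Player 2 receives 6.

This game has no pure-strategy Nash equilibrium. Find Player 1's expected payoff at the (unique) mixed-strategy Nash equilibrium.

5

For Player 1 to be willing to mix, Player 1 must be indifferent between A and B, which pins down Player 2's mix.
  Player 1's payoff from A: q·(-6) + (1−q)·7 = -13q + 7
  Player 1's payoff from B: q·5 + (1−q)·5 = 5
  -13q + 7 = 5  ⇒  -13q = -2  ⇒  q = 2/13.
At equilibrium Player 1 is indifferent across rows, so Player 1's payoff equals the payoff from A: (2/13)·(-6) + (11/13)·7 = 5.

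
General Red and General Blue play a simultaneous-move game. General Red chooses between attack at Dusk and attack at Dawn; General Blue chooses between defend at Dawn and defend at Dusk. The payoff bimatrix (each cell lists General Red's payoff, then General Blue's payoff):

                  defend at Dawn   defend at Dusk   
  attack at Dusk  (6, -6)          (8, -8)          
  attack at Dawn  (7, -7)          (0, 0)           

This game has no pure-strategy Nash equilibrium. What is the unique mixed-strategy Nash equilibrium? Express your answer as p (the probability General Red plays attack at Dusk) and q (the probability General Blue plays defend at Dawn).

p = 7/9, q = 8/9

For General Blue to be willing to mix, General Blue must be indifferent between defend at Dawn and defend at Dusk, which pins down General Red's mix.
  General Blue's payoff to defend at Dawn: p·(-6) + (1−p)·(-7) = p - 7
  General Blue's payoff to defend at Dusk: p·(-8) + (1−p)·0 = -8p
  p - 7 = -8p  ⇒  9p = 7  ⇒  p = 7/9.
General Blue's mix must leave General Red indifferent between attack at Dusk and attack at Dawn.
  General Red's payoff from attack at Dusk: q·6 + (1−q)·8 = -2q + 8
  General Red's payoff from attack at Dawn: q·7 + (1−q)·0 = 7q
  -2q + 8 = 7q  ⇒  -9q = -8  ⇒  q = 8/9.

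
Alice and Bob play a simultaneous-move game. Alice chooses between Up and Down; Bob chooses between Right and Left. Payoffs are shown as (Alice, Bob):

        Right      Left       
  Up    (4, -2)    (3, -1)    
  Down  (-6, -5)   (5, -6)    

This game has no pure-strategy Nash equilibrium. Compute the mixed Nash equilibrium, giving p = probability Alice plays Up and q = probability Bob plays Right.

Alice's mix must leave Bob indifferent between Right and Left.
  Bob's payoff from Right: p·(-2) + (1−p)·(-5) = 3p - 5
  Bob's payoff from Left: p·(-1) + (1−p)·(-6) = 5p - 6
  3p - 5 = 5p - 6  ⇒  -2p = -1  ⇒  p = 1/2.
In a mixed equilibrium Alice is indifferent between Up and Down; this condition fixes q.
  Alice's payoff to Up: q·4 + (1−q)·3 = q + 3
  Alice's payoff to Down: q·(-6) + (1−q)·5 = -11q + 5
  q + 3 = -11q + 5  ⇒  12q = 2  ⇒  q = 1/6.

p = 1/2, q = 1/6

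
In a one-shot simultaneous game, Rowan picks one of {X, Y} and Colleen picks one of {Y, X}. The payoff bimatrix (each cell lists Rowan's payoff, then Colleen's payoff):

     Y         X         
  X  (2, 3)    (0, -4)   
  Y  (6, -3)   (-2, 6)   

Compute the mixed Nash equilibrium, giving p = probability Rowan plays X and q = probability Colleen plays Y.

p = 9/16, q = 1/3

For Colleen to be willing to mix, Colleen must be indifferent between Y and X, which pins down Rowan's mix.
  Colleen's payoff to Y: p·3 + (1−p)·(-3) = 6p - 3
  Colleen's payoff to X: p·(-4) + (1−p)·6 = -10p + 6
  6p - 3 = -10p + 6  ⇒  16p = 9  ⇒  p = 9/16.
For Rowan to be willing to mix, Rowan must be indifferent between X and Y, which pins down Colleen's mix.
  Rowan's payoff to X: q·2 + (1−q)·0 = 2q
  Rowan's payoff to Y: q·6 + (1−q)·(-2) = 8q - 2
  2q = 8q - 2  ⇒  -6q = -2  ⇒  q = 1/3.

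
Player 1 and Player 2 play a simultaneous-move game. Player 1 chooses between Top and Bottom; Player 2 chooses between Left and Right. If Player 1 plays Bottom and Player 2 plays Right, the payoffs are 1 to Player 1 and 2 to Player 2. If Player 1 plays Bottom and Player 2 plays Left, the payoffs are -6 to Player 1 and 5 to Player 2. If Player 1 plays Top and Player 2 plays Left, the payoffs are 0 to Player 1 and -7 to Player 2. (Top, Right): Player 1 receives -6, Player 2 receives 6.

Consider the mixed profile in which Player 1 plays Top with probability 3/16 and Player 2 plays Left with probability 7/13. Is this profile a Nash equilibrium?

Yes

Check Player 2's indifference given Player 1's mix p = 3/16:
  payoff from Left = 11/4; payoff from Right = 11/4 — equal.
Check Player 1's indifference given Player 2's mix q = 7/13:
  payoff from Top = -36/13; payoff from Bottom = -36/13 — equal.
Both players are indifferent, so neither can profitably deviate.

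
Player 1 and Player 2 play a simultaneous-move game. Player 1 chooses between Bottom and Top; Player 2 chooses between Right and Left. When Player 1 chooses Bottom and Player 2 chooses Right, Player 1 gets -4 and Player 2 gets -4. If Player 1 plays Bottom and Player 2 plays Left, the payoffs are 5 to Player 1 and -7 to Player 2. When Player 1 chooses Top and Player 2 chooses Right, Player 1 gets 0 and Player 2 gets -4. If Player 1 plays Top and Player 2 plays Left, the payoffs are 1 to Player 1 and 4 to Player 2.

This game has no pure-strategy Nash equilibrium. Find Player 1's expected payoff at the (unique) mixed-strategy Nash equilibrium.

1/2

Player 2's mix must leave Player 1 indifferent between Bottom and Top.
  Player 1's payoff to Bottom: q·(-4) + (1−q)·5 = -9q + 5
  Player 1's payoff to Top: q·0 + (1−q)·1 = -q + 1
  -9q + 5 = -q + 1  ⇒  -8q = -4  ⇒  q = 1/2.
At equilibrium Player 1 is indifferent across rows, so Player 1's payoff equals the payoff from Bottom: (1/2)·(-4) + (1/2)·5 = 1/2.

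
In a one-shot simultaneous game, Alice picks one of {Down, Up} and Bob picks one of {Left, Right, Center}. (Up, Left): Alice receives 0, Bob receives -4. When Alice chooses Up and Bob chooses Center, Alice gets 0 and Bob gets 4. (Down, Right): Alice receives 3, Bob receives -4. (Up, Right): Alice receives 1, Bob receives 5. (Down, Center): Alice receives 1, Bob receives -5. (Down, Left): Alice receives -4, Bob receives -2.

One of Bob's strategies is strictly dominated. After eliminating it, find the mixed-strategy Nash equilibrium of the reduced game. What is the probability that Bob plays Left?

q = 1/3

Bob's strategy Center is strictly dominated by Right: -4 > -5 and 5 > 4. Eliminate Center.
Alice's indifference between Down and Up determines Bob's mixing probability q:
  Alice's expected payoff from Down: q·(-4) + (1−q)·3 = -7q + 3
  Alice's expected payoff from Up: q·0 + (1−q)·1 = -q + 1
  -7q + 3 = -q + 1  ⇒  -6q = -2  ⇒  q = 1/3.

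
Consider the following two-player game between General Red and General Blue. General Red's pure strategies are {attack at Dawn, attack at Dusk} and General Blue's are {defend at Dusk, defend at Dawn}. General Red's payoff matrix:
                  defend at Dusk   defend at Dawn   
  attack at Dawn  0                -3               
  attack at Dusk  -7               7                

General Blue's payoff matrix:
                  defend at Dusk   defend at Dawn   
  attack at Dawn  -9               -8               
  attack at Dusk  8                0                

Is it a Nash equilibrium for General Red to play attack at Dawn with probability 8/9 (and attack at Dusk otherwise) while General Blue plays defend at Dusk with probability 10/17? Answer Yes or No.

Check General Blue's indifference given General Red's mix p = 8/9:
  payoff from defend at Dusk = -64/9; payoff from defend at Dawn = -64/9 — equal.
Check General Red's indifference given General Blue's mix q = 10/17:
  payoff from attack at Dawn = -21/17; payoff from attack at Dusk = -21/17 — equal.
Both players are indifferent, so neither can profitably deviate.

Yes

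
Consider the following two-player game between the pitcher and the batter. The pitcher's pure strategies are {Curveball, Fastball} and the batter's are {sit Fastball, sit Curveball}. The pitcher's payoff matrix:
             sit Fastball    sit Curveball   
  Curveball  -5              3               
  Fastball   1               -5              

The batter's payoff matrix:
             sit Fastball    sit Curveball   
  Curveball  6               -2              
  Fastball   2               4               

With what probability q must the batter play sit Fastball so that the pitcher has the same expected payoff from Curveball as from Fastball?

q = 4/7

The batter's mix must leave the pitcher indifferent between Curveball and Fastball.
  the pitcher's expected payoff from Curveball: q·(-5) + (1−q)·3 = -8q + 3
  the pitcher's expected payoff from Fastball: q·1 + (1−q)·(-5) = 6q - 5
  -8q + 3 = 6q - 5  ⇒  -14q = -8  ⇒  q = 4/7.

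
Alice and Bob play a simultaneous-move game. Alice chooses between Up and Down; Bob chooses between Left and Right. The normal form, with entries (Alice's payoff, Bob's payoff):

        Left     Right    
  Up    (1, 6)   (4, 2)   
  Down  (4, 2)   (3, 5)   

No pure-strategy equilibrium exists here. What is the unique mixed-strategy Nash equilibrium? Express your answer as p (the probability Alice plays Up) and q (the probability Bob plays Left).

p = 3/7, q = 1/4

For Bob to be willing to mix, Bob must be indifferent between Left and Right, which pins down Alice's mix.
  Bob's expected payoff from Left: p·6 + (1−p)·2 = 4p + 2
  Bob's expected payoff from Right: p·2 + (1−p)·5 = -3p + 5
  4p + 2 = -3p + 5  ⇒  7p = 3  ⇒  p = 3/7.
In a mixed equilibrium Alice is indifferent between Up and Down; this condition fixes q.
  Alice's payoff to Up: q·1 + (1−q)·4 = -3q + 4
  Alice's payoff to Down: q·4 + (1−q)·3 = q + 3
  -3q + 4 = q + 3  ⇒  -4q = -1  ⇒  q = 1/4.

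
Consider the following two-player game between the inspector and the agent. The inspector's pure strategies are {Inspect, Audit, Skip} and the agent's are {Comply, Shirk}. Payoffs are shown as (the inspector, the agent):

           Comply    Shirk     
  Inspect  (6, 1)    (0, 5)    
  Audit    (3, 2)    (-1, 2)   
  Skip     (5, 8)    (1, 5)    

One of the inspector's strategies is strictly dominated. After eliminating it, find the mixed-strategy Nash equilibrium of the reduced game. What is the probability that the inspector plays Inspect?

The inspector's strategy Audit is strictly dominated by Skip: 5 > 3 and 1 > -1. Eliminate Audit.
The agent's indifference between Comply and Shirk determines the inspector's mixing probability p:
  the agent's payoff from Comply: p·1 + (1−p)·8 = -7p + 8
  the agent's payoff from Shirk: p·5 + (1−p)·5 = 5
  -7p + 8 = 5  ⇒  -7p = -3  ⇒  p = 3/7.

p = 3/7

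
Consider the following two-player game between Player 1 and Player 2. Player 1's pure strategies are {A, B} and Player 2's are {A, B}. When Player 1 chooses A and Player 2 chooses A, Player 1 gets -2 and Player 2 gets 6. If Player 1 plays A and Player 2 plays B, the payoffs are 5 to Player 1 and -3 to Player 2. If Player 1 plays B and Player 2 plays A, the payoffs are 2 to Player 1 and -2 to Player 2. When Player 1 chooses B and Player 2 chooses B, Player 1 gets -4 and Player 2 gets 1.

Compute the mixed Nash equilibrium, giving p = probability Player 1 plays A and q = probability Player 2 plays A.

In a mixed equilibrium Player 2 is indifferent between A and B; this condition fixes p.
  Player 2's expected payoff from A: p·6 + (1−p)·(-2) = 8p - 2
  Player 2's expected payoff from B: p·(-3) + (1−p)·1 = -4p + 1
  8p - 2 = -4p + 1  ⇒  12p = 3  ⇒  p = 1/4.
Player 2's mix must leave Player 1 indifferent between A and B.
  Player 1's payoff from A: q·(-2) + (1−q)·5 = -7q + 5
  Player 1's payoff from B: q·2 + (1−q)·(-4) = 6q - 4
  -7q + 5 = 6q - 4  ⇒  -13q = -9  ⇒  q = 9/13.

p = 1/4, q = 9/13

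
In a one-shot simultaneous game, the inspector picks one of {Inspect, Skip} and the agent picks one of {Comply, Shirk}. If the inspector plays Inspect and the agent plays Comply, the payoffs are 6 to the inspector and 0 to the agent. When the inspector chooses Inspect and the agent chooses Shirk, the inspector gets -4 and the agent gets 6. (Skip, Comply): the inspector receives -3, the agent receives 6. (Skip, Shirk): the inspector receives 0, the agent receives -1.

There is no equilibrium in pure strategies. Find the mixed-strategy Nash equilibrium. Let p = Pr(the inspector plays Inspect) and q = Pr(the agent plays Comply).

The inspector's mix must leave the agent indifferent between Comply and Shirk.
  the agent's payoff from Comply: p·0 + (1−p)·6 = -6p + 6
  the agent's payoff from Shirk: p·6 + (1−p)·(-1) = 7p - 1
  -6p + 6 = 7p - 1  ⇒  -13p = -7  ⇒  p = 7/13.
The inspector's indifference between Inspect and Skip determines the agent's mixing probability q:
  the inspector's expected payoff from Inspect: q·6 + (1−q)·(-4) = 10q - 4
  the inspector's expected payoff from Skip: q·(-3) + (1−q)·0 = -3q
  10q - 4 = -3q  ⇒  13q = 4  ⇒  q = 4/13.

p = 7/13, q = 4/13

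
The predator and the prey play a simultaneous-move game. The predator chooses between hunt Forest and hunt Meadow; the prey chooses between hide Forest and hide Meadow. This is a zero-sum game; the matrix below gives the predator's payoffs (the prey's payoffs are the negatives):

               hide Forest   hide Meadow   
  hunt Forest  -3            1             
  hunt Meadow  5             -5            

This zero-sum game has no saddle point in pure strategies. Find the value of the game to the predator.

v = -5/7

The predator's indifference between hunt Forest and hunt Meadow determines the prey's mixing probability q:
  the predator's payoff from hunt Forest: q·(-3) + (1−q)·1 = -4q + 1
  the predator's payoff from hunt Meadow: q·5 + (1−q)·(-5) = 10q - 5
  -4q + 1 = 10q - 5  ⇒  -14q = -6  ⇒  q = 3/7.
The value is the predator's expected payoff against this mix (using hunt Forest): (3/7)·(-3) + (4/7)·1 = -5/7.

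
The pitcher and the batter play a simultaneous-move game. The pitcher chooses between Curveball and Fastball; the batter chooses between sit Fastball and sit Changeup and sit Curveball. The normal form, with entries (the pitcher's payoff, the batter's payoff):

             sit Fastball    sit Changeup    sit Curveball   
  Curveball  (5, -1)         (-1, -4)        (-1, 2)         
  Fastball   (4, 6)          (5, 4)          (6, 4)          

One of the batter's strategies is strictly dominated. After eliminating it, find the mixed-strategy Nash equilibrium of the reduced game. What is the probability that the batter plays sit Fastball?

q = 7/8

The batter's strategy sit Changeup is strictly dominated by sit Fastball: -1 > -4 and 6 > 4. Eliminate sit Changeup.
For the pitcher to be willing to mix, the pitcher must be indifferent between Curveball and Fastball, which pins down the batter's mix.
  the pitcher's payoff to Curveball: q·5 + (1−q)·(-1) = 6q - 1
  the pitcher's payoff to Fastball: q·4 + (1−q)·6 = -2q + 6
  6q - 1 = -2q + 6  ⇒  8q = 7  ⇒  q = 7/8.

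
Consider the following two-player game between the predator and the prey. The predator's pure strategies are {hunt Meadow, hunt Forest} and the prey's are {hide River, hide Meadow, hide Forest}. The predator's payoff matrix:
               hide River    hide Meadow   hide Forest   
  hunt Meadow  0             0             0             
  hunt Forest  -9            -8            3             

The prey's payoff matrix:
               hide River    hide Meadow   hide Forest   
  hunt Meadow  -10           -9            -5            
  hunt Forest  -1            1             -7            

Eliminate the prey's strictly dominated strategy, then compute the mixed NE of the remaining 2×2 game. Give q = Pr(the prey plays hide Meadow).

q = 3/11

The prey's strategy hide River is strictly dominated by hide Meadow: -9 > -10 and 1 > -1. Eliminate hide River.
The predator's indifference between hunt Meadow and hunt Forest determines the prey's mixing probability q:
  the predator's payoff to hunt Meadow: q·0 + (1−q)·0 = 0
  the predator's payoff to hunt Forest: q·(-8) + (1−q)·3 = -11q + 3
  0 = -11q + 3  ⇒  11q = 3  ⇒  q = 3/11.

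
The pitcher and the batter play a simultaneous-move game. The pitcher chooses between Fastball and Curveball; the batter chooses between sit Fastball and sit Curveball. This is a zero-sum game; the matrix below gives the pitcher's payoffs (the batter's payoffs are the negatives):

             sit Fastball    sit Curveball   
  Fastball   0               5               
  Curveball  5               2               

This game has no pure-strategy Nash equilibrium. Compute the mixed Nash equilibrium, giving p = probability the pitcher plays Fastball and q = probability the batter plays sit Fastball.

p = 3/8, q = 3/8

Set the batter's expected payoff from sit Fastball equal to that from sit Curveball:
  the batter's expected payoff from sit Fastball: p·0 + (1−p)·(-5) = 5p - 5
  the batter's expected payoff from sit Curveball: p·(-5) + (1−p)·(-2) = -3p - 2
  5p - 5 = -3p - 2  ⇒  8p = 3  ⇒  p = 3/8.
Set the pitcher's expected payoff from Fastball equal to that from Curveball:
  the pitcher's payoff from Fastball: q·0 + (1−q)·5 = -5q + 5
  the pitcher's payoff from Curveball: q·5 + (1−q)·2 = 3q + 2
  -5q + 5 = 3q + 2  ⇒  -8q = -3  ⇒  q = 3/8.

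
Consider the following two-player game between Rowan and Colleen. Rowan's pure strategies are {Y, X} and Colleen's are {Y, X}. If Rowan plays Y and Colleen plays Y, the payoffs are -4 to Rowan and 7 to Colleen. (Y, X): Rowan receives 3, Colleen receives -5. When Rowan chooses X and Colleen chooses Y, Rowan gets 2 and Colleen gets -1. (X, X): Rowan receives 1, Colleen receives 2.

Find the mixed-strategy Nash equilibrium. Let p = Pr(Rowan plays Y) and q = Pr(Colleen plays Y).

For Colleen to be willing to mix, Colleen must be indifferent between Y and X, which pins down Rowan's mix.
  Colleen's payoff from Y: p·7 + (1−p)·(-1) = 8p - 1
  Colleen's payoff from X: p·(-5) + (1−p)·2 = -7p + 2
  8p - 1 = -7p + 2  ⇒  15p = 3  ⇒  p = 1/5.
For Rowan to be willing to mix, Rowan must be indifferent between Y and X, which pins down Colleen's mix.
  Rowan's payoff from Y: q·(-4) + (1−q)·3 = -7q + 3
  Rowan's payoff from X: q·2 + (1−q)·1 = q + 1
  -7q + 3 = q + 1  ⇒  -8q = -2  ⇒  q = 1/4.

p = 1/5, q = 1/4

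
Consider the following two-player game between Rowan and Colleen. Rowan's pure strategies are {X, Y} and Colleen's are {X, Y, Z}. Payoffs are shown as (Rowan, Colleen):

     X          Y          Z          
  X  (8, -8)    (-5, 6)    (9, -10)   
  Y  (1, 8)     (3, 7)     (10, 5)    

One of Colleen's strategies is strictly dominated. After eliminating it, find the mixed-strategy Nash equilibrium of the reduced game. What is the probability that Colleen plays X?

Colleen's strategy Z is strictly dominated by X: -8 > -10 and 8 > 5. Eliminate Z.
Colleen's mix must leave Rowan indifferent between X and Y.
  Rowan's payoff to X: q·8 + (1−q)·(-5) = 13q - 5
  Rowan's payoff to Y: q·1 + (1−q)·3 = -2q + 3
  13q - 5 = -2q + 3  ⇒  15q = 8  ⇒  q = 8/15.

q = 8/15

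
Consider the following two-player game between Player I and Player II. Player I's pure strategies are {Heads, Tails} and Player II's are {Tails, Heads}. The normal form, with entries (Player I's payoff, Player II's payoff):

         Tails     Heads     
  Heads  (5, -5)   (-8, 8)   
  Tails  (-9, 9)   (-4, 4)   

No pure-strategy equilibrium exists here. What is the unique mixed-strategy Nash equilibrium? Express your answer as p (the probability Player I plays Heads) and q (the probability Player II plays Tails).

p = 5/18, q = 2/9

Player II's indifference between Tails and Heads determines Player I's mixing probability p:
  Player II's expected payoff from Tails: p·(-5) + (1−p)·9 = -14p + 9
  Player II's expected payoff from Heads: p·8 + (1−p)·4 = 4p + 4
  -14p + 9 = 4p + 4  ⇒  -18p = -5  ⇒  p = 5/18.
Player I's indifference between Heads and Tails determines Player II's mixing probability q:
  Player I's payoff from Heads: q·5 + (1−q)·(-8) = 13q - 8
  Player I's payoff from Tails: q·(-9) + (1−q)·(-4) = -5q - 4
  13q - 8 = -5q - 4  ⇒  18q = 4  ⇒  q = 2/9.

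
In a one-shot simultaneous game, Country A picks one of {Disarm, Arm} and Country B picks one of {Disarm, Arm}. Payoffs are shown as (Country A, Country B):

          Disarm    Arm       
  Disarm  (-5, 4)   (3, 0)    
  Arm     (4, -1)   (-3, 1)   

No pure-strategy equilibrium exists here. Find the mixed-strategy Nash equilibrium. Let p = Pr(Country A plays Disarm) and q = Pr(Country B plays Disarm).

Country B's indifference between Disarm and Arm determines Country A's mixing probability p:
  Country B's expected payoff from Disarm: p·4 + (1−p)·(-1) = 5p - 1
  Country B's expected payoff from Arm: p·0 + (1−p)·1 = -p + 1
  5p - 1 = -p + 1  ⇒  6p = 2  ⇒  p = 1/3.
Country B's mix must leave Country A indifferent between Disarm and Arm.
  Country A's payoff to Disarm: q·(-5) + (1−q)·3 = -8q + 3
  Country A's payoff to Arm: q·4 + (1−q)·(-3) = 7q - 3
  -8q + 3 = 7q - 3  ⇒  -15q = -6  ⇒  q = 2/5.

p = 1/3, q = 2/5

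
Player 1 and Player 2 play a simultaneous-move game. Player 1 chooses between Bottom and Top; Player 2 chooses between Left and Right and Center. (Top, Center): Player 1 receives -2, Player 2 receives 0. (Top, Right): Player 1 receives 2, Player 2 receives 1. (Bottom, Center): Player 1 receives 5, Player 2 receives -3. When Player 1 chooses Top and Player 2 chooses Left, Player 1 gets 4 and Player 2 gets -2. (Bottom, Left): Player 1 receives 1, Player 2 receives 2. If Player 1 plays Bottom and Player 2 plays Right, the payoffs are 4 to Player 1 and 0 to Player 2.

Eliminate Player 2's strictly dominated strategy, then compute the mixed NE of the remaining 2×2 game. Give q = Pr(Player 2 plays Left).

q = 2/5

Player 2's strategy Center is strictly dominated by Right: 0 > -3 and 1 > 0. Eliminate Center.
For Player 1 to be willing to mix, Player 1 must be indifferent between Bottom and Top, which pins down Player 2's mix.
  Player 1's payoff to Bottom: q·1 + (1−q)·4 = -3q + 4
  Player 1's payoff to Top: q·4 + (1−q)·2 = 2q + 2
  -3q + 4 = 2q + 2  ⇒  -5q = -2  ⇒  q = 2/5.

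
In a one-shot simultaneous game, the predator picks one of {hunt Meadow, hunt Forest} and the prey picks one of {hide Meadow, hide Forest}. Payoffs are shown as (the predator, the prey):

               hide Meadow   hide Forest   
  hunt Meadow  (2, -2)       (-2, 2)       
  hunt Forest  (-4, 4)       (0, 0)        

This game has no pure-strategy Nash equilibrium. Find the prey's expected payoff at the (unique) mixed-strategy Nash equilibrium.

The prey's indifference between hide Meadow and hide Forest determines the predator's mixing probability p:
  the prey's payoff to hide Meadow: p·(-2) + (1−p)·4 = -6p + 4
  the prey's payoff to hide Forest: p·2 + (1−p)·0 = 2p
  -6p + 4 = 2p  ⇒  -8p = -4  ⇒  p = 1/2.
At equilibrium the prey is indifferent across columns, so the prey's payoff equals the payoff from hide Meadow: (1/2)·(-2) + (1/2)·4 = 1.

1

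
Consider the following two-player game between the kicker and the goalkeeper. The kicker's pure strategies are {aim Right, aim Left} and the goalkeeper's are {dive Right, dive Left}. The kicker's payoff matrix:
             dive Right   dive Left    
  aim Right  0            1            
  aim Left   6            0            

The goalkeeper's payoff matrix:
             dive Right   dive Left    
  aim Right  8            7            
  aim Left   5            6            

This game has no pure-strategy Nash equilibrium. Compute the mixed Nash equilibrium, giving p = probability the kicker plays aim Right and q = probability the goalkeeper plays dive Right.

p = 1/2, q = 1/7

The goalkeeper's indifference between dive Right and dive Left determines the kicker's mixing probability p:
  the goalkeeper's payoff to dive Right: p·8 + (1−p)·5 = 3p + 5
  the goalkeeper's payoff to dive Left: p·7 + (1−p)·6 = p + 6
  3p + 5 = p + 6  ⇒  2p = 1  ⇒  p = 1/2.
Set the kicker's expected payoff from aim Right equal to that from aim Left:
  the kicker's expected payoff from aim Right: q·0 + (1−q)·1 = -q + 1
  the kicker's expected payoff from aim Left: q·6 + (1−q)·0 = 6q
  -q + 1 = 6q  ⇒  -7q = -1  ⇒  q = 1/7.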